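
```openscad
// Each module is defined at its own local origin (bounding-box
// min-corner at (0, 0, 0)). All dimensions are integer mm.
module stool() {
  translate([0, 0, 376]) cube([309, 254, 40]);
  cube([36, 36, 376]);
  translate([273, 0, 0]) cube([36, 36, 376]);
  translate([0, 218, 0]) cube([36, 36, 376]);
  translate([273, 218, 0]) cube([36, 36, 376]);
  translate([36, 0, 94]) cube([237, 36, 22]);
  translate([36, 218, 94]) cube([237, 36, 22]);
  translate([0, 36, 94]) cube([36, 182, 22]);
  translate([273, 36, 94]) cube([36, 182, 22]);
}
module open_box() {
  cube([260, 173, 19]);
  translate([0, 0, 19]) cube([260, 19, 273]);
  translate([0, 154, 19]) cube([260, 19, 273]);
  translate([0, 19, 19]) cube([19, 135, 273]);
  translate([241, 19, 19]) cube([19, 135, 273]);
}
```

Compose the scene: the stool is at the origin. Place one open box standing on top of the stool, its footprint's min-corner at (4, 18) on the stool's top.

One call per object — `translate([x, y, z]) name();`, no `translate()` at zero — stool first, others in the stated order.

stool();
translate([4, 18, 416]) open_box();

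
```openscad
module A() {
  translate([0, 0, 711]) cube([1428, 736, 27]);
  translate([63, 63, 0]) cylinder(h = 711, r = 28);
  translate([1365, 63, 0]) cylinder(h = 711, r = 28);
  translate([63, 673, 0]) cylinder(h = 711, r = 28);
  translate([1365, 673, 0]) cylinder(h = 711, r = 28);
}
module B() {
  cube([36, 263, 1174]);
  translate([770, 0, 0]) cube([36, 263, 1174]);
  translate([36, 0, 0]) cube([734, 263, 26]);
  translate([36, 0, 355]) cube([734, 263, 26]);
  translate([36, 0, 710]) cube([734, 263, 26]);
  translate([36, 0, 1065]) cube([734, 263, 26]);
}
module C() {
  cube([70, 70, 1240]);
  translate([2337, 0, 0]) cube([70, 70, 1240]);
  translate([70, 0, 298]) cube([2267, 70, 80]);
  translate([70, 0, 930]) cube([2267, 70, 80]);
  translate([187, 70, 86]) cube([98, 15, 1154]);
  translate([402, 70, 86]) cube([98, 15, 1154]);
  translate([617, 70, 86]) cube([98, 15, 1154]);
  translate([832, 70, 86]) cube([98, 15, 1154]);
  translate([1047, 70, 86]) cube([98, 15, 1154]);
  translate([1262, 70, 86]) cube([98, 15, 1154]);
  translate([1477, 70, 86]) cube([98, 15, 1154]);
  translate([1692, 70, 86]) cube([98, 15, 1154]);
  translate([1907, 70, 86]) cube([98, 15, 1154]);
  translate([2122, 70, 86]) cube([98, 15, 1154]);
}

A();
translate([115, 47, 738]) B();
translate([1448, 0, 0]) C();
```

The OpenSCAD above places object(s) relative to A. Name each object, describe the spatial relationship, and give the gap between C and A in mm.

A is a table. B is a bookshelf. C is a fence section. The bookshelf is on top of the table. The fence section is on the floor beside the table on its +x side. The gap between the fence section and the table is 20 mm.

The fence section's nearest face is 20 mm from the table's +x face.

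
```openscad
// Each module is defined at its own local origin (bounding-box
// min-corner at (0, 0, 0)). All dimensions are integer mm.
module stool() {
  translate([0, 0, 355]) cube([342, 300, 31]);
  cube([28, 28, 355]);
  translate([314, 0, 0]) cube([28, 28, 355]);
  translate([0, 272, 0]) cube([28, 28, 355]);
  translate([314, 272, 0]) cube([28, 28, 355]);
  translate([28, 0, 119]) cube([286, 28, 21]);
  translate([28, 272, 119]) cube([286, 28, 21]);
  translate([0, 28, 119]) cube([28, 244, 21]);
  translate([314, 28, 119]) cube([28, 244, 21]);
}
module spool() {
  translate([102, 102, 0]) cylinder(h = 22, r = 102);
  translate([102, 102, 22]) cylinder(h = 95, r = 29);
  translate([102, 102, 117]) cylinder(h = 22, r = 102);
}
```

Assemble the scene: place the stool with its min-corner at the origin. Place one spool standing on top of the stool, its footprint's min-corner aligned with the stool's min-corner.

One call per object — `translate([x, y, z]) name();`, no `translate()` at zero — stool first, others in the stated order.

stool();
translate([0, 0, 386]) spool();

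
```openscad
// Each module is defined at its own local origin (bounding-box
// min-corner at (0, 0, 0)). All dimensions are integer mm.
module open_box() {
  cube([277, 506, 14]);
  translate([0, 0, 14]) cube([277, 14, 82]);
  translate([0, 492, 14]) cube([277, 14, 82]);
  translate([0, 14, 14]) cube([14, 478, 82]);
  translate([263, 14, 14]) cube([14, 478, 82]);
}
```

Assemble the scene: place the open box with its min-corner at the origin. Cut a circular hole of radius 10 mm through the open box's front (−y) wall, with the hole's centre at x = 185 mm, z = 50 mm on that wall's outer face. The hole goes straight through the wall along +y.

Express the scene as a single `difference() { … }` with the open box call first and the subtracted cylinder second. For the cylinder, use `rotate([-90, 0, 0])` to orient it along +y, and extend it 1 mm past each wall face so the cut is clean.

difference() {
  open_box();
  translate([185, -1, 50]) rotate([-90, 0, 0]) cylinder(h = 16, r = 10);
}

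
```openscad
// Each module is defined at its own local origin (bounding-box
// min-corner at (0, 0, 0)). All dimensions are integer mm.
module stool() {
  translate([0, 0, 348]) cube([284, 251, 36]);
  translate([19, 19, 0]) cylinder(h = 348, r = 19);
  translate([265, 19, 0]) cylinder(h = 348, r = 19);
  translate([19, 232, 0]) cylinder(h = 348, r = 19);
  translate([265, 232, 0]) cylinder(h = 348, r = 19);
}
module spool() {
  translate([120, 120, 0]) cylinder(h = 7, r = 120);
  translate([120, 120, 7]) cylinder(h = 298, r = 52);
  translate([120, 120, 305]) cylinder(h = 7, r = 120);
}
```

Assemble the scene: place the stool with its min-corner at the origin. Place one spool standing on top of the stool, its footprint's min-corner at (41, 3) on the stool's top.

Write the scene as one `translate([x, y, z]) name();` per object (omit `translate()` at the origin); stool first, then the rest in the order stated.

stool();
translate([41, 3, 384]) spool();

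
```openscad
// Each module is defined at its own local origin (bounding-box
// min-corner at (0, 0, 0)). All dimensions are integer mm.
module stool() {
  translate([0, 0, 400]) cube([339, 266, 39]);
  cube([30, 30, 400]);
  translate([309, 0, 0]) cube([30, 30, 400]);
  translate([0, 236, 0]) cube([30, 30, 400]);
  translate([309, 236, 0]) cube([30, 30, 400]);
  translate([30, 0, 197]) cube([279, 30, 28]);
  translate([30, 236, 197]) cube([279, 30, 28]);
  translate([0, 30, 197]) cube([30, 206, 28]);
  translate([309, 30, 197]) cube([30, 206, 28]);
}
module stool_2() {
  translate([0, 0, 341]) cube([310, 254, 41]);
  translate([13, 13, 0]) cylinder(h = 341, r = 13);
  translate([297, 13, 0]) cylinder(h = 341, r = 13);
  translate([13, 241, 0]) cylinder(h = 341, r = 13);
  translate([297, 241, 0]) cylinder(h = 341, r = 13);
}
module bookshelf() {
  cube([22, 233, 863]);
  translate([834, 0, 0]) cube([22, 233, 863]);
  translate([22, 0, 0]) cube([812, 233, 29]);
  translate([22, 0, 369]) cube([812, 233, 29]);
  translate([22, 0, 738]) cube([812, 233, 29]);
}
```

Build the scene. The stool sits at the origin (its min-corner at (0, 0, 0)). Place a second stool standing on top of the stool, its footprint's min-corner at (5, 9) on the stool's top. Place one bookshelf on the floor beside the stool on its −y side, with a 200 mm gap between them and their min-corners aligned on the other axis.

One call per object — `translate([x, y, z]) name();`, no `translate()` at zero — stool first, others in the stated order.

stool();
translate([5, 9, 439]) stool_2();
translate([0, -433, 0]) bookshelf();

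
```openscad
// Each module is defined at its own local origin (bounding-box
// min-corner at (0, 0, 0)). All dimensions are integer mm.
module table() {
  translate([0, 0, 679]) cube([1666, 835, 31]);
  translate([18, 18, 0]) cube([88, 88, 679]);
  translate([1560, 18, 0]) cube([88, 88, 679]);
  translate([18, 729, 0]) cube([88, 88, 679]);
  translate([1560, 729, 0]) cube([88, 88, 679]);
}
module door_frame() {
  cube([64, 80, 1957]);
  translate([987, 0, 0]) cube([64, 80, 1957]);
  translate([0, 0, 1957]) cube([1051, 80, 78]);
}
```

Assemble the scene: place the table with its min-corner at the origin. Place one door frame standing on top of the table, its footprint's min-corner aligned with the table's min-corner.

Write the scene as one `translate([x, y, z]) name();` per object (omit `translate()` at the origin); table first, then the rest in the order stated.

table();
translate([0, 0, 710]) door_frame();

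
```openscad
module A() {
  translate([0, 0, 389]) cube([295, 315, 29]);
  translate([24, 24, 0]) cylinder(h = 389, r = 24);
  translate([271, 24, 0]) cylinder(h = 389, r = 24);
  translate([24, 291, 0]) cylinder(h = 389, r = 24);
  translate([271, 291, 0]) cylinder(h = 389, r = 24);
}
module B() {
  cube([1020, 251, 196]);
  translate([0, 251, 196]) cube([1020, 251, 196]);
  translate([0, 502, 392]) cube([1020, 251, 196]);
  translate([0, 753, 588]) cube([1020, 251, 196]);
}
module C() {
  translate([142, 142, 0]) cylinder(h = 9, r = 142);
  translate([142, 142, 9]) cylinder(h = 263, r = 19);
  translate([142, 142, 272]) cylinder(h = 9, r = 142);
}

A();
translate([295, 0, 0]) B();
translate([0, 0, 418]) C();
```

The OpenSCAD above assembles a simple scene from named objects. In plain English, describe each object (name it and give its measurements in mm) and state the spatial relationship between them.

A is a simple wooden stool: a rectangular seat 295 mm (x) by 315 mm (y), 29 mm thick, top face at z = 418 mm, on four round legs, each 48 mm in diameter. The legs rest on z = 0, each leg's axis is inset half a diameter from the nearest pair of seat edges (so the leg's bounding box is flush with the corner).

B is a run of 4 identical solid stair steps. Each tread is 1020×251 mm and each step block is 196 mm high. Step 1 rests on the floor; step k is offset from step 1 by (k−1)×251 mm in y and (k−1)×196 mm in z.

C is a spool: two coaxial disc flanges of radius 142 mm and thickness 9 mm, joined by a core cylinder of radius 19 mm and height 263 mm. The lower flange rests on z = 0 and the three cylinders share a vertical axis.

The staircase is against the stool's +x side, with their −y faces flush. The spool is on top of the stool.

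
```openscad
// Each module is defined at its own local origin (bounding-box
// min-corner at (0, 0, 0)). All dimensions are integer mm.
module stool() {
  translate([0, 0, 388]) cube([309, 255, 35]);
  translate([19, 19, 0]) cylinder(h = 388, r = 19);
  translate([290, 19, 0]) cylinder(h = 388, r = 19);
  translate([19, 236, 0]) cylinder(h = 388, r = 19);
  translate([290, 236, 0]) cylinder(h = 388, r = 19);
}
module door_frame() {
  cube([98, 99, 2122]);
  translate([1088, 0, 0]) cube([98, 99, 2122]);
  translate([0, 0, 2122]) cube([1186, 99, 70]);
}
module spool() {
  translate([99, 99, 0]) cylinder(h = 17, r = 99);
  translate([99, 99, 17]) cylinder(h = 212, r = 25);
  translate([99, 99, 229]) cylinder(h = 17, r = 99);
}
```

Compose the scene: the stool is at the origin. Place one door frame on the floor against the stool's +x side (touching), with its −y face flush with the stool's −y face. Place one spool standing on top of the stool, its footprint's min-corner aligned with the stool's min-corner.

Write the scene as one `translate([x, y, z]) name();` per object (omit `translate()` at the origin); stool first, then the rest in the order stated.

stool();
translate([309, 0, 0]) door_frame();
translate([0, 0, 423]) spool();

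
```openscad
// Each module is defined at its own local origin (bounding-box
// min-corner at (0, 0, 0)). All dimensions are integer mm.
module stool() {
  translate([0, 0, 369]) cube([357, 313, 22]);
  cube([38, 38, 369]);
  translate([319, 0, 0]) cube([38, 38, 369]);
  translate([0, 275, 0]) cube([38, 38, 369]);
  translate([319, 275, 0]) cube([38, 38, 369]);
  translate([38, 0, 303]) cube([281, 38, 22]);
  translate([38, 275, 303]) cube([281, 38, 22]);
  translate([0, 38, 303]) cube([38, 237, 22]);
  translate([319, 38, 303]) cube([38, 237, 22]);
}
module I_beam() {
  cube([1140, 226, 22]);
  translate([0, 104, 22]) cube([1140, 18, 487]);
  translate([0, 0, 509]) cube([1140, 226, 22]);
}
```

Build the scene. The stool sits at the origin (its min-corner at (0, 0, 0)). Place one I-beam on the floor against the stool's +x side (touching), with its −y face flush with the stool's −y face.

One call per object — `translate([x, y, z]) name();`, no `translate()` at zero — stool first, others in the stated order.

stool();
translate([357, 0, 0]) I_beam();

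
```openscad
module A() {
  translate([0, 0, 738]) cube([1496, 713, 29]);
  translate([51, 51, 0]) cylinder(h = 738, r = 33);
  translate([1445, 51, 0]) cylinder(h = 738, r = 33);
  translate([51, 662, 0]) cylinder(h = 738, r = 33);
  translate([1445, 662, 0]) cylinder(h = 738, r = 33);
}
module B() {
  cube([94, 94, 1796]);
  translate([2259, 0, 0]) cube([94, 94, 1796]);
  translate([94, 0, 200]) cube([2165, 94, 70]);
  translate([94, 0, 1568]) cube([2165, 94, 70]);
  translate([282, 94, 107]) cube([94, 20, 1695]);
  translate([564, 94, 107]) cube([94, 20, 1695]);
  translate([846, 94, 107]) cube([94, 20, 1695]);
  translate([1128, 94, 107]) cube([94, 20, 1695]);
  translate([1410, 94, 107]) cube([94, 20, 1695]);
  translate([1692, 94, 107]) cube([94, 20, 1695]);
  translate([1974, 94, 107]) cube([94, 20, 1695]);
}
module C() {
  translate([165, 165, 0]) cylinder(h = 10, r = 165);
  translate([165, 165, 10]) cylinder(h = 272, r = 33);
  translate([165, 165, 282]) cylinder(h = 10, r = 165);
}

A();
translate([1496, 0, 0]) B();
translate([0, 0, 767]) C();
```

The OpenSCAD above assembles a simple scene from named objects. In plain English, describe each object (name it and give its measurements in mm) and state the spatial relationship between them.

A is a table with a 1496×713 mm rectangular top, 29 mm thick, top surface at z = 767 mm, supported by four round legs of 66 mm diameter, each leg's bounding box inset 18 mm from the nearest pair of top edges, running from the floor.

B is a fence section. Two 94×94 mm posts, 1796 mm tall, stand on the floor with a clear span of 2165 mm between their inner faces. Two horizontal rails of 94×70 mm section span the gap between the posts with their undersides at z = 200 mm and z = 1568 mm, flush with the posts' −y face. 7 pickets, each 94 mm wide, 20 mm thick and 1695 mm tall, are fixed to the +y face of the rails with their bottoms at z = 107 mm, evenly spaced across the span with equal gaps (rounded down to the nearest mm) at the −x end and between each pair — any rounding remainder accumulates at the +x end.

C is a spool: two coaxial disc flanges of radius 165 mm and thickness 10 mm, joined by a core cylinder of radius 33 mm and height 272 mm. The lower flange rests on z = 0 and the three cylinders share a vertical axis.

The fence section is against the table's +x side, with their −y faces flush. The spool is on top of the table.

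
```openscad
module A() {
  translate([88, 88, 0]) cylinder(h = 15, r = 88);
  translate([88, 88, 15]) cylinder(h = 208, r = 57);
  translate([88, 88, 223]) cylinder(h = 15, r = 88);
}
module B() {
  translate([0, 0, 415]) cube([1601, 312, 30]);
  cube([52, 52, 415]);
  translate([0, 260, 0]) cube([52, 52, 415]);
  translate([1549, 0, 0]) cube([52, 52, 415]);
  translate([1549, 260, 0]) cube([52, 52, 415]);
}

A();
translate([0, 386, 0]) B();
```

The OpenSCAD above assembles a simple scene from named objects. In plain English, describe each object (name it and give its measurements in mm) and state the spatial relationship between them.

A is a spool: two coaxial disc flanges of radius 88 mm and thickness 15 mm, joined by a core cylinder of radius 57 mm and height 208 mm. The lower flange rests on z = 0 and the three cylinders share a vertical axis.

B is a bench: a 1601×312 mm seat slab, 30 mm thick, top at z = 445 mm, on four 52×52 mm square legs flush with the seat corners and standing on z = 0.

The bench is on the floor beside the spool on its +y side.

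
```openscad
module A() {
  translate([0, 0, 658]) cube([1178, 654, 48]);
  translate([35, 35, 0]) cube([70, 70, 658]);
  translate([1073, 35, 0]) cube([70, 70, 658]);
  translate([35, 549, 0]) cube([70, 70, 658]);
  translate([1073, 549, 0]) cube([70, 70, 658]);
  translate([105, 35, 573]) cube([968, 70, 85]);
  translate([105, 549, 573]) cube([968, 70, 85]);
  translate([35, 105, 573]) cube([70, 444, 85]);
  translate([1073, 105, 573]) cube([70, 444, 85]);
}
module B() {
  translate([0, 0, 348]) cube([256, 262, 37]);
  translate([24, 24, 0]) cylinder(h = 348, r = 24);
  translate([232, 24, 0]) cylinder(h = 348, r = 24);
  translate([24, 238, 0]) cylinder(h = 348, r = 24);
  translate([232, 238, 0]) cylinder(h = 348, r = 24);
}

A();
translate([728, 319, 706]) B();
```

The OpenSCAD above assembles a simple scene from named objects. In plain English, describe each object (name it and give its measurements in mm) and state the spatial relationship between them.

A is a table with a 1178×654 mm rectangular top, 48 mm thick, top surface at z = 706 mm, supported by four 70×70 mm square legs, each inset 35 mm from the nearest pair of top edges, running from the floor. Four apron rails, 70 mm thick and 85 mm tall, run between adjacent legs with their top edges flush with the underside of the top and their outer faces flush with the legs' outer faces.

B is a four-legged stool. The seat is a 256×262×37 mm slab whose top surface is at z = 385 mm; four round legs, each 48 mm in diameter, run from the floor (z = 0) to the underside of the seat, each leg's axis is inset half a diameter from the nearest pair of seat edges (so the leg's bounding box is flush with the corner).

The stool is on top of the table.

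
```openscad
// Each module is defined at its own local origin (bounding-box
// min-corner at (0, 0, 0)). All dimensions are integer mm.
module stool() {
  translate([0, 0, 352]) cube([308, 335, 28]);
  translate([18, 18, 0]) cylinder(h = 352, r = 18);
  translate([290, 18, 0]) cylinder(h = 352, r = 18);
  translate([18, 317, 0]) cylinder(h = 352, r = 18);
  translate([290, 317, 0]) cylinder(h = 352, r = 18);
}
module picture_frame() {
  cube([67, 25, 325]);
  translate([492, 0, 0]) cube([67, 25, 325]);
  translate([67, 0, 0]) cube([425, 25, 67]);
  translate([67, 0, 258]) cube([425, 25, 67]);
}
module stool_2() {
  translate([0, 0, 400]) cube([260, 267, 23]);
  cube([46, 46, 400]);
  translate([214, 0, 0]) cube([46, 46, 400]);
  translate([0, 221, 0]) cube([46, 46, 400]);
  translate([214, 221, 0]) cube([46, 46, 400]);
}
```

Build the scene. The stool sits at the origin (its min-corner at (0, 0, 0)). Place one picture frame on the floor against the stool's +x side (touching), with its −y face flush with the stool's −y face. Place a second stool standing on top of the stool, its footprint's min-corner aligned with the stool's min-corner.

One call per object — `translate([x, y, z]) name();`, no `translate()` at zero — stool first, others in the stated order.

stool();
translate([308, 0, 0]) picture_frame();
translate([0, 0, 380]) stool_2();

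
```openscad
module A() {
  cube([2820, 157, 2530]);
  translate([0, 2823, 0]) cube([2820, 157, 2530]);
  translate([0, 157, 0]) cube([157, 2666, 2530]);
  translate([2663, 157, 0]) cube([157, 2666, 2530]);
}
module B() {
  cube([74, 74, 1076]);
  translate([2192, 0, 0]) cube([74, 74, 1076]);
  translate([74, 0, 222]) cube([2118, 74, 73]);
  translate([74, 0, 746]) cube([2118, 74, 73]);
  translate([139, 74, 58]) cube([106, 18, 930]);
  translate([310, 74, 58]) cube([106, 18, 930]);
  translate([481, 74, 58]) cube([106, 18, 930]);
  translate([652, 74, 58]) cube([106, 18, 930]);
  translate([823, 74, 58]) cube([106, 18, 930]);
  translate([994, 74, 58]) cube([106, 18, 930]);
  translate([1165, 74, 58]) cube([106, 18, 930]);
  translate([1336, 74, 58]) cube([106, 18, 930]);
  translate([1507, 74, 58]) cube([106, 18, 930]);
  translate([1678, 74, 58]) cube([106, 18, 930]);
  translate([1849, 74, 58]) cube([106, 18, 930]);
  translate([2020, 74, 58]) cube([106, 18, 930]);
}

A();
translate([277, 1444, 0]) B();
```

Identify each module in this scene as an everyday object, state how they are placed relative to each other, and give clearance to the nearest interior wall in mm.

A is a house frame. B is a fence section. The fence section sits inside the house frame, centred. The clearance to the nearest interior wall is 120 mm.

Clearances: x = 120, y = 1287; minimum 120 mm.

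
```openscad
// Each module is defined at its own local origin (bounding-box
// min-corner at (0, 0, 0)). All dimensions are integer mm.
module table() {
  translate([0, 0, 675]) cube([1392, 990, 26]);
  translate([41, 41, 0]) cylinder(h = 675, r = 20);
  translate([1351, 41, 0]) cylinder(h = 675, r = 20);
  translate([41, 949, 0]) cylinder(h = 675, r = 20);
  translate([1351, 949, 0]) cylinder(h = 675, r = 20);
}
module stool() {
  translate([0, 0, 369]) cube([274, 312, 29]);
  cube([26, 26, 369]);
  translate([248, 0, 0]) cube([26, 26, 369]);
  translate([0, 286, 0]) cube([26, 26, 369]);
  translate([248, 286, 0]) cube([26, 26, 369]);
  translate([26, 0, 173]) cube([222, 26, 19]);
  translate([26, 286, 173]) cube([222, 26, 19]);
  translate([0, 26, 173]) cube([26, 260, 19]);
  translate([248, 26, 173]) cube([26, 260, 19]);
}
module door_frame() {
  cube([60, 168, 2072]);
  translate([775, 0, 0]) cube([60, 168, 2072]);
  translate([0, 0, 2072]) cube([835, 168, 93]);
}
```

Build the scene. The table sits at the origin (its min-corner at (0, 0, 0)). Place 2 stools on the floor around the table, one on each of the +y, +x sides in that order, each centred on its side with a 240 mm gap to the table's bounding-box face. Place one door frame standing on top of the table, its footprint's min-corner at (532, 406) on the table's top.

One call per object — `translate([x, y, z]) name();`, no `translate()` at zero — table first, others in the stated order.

table();
translate([559, 1230, 0]) stool();
translate([1632, 339, 0]) stool();
translate([532, 406, 701]) door_frame();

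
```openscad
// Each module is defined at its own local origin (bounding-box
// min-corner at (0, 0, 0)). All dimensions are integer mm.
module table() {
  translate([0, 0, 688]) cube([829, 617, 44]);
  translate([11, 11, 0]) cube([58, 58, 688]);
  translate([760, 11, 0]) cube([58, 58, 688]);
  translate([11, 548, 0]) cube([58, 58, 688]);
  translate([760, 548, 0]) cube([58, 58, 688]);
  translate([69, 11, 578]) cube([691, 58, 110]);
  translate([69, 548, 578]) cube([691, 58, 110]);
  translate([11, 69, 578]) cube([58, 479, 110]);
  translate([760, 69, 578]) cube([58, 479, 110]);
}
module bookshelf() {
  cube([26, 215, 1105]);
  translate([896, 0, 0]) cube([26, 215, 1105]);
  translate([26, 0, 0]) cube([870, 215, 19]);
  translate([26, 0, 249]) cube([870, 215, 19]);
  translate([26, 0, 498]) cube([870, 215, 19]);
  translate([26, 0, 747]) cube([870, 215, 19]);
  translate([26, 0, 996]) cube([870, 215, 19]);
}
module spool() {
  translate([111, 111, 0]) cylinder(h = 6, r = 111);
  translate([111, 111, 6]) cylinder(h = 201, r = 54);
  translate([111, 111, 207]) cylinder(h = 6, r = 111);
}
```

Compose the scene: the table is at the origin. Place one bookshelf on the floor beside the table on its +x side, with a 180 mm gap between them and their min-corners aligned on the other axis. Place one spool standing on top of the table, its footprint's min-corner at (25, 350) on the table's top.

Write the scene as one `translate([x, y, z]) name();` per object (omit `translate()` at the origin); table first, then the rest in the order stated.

table();
translate([1009, 0, 0]) bookshelf();
translate([25, 350, 732]) spool();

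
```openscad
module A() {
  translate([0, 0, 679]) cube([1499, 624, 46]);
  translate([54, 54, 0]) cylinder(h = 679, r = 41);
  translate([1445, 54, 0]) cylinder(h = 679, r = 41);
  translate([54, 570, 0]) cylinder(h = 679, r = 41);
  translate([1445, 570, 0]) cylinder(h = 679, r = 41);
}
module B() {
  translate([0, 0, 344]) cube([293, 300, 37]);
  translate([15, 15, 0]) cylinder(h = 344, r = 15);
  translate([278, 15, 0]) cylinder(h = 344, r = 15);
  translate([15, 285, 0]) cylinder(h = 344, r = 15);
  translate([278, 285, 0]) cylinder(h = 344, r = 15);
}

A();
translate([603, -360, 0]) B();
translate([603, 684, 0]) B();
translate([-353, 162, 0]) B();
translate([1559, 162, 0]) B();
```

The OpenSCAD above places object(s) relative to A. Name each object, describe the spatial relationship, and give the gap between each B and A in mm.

Each stool's nearest face is 60 mm from the table's bounding box.

A is a table. B is a stool. Four stools sit around the table at the −y, +y, −x, +x sides. The gap between each stool and the table is 60 mm.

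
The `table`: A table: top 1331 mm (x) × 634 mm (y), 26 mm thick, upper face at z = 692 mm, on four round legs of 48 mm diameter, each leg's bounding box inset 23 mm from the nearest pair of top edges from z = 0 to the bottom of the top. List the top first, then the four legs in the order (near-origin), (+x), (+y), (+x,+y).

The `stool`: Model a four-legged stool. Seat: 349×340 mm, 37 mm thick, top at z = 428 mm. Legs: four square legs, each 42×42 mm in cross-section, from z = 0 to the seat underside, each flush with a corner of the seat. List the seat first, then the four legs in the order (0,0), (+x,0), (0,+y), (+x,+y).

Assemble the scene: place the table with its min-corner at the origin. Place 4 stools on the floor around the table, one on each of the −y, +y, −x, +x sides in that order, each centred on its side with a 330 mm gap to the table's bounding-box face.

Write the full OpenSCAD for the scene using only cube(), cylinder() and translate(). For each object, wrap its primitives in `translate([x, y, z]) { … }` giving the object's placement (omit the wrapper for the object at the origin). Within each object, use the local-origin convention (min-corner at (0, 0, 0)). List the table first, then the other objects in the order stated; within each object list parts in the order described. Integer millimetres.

translate([0, 0, 666]) cube([1331, 634, 26]);
translate([47, 47, 0]) cylinder(h = 666, r = 24);
translate([1284, 47, 0]) cylinder(h = 666, r = 24);
translate([47, 587, 0]) cylinder(h = 666, r = 24);
translate([1284, 587, 0]) cylinder(h = 666, r = 24);
translate([491, -670, 0]) {
  translate([0, 0, 391]) cube([349, 340, 37]);
  cube([42, 42, 391]);
  translate([307, 0, 0]) cube([42, 42, 391]);
  translate([0, 298, 0]) cube([42, 42, 391]);
  translate([307, 298, 0]) cube([42, 42, 391]);
}
translate([491, 964, 0]) {
  translate([0, 0, 391]) cube([349, 340, 37]);
  cube([42, 42, 391]);
  translate([307, 0, 0]) cube([42, 42, 391]);
  translate([0, 298, 0]) cube([42, 42, 391]);
  translate([307, 298, 0]) cube([42, 42, 391]);
}
translate([-679, 147, 0]) {
  translate([0, 0, 391]) cube([349, 340, 37]);
  cube([42, 42, 391]);
  translate([307, 0, 0]) cube([42, 42, 391]);
  translate([0, 298, 0]) cube([42, 42, 391]);
  translate([307, 298, 0]) cube([42, 42, 391]);
}
translate([1661, 147, 0]) {
  translate([0, 0, 391]) cube([349, 340, 37]);
  cube([42, 42, 391]);
  translate([307, 0, 0]) cube([42, 42, 391]);
  translate([0, 298, 0]) cube([42, 42, 391]);
  translate([307, 298, 0]) cube([42, 42, 391]);
}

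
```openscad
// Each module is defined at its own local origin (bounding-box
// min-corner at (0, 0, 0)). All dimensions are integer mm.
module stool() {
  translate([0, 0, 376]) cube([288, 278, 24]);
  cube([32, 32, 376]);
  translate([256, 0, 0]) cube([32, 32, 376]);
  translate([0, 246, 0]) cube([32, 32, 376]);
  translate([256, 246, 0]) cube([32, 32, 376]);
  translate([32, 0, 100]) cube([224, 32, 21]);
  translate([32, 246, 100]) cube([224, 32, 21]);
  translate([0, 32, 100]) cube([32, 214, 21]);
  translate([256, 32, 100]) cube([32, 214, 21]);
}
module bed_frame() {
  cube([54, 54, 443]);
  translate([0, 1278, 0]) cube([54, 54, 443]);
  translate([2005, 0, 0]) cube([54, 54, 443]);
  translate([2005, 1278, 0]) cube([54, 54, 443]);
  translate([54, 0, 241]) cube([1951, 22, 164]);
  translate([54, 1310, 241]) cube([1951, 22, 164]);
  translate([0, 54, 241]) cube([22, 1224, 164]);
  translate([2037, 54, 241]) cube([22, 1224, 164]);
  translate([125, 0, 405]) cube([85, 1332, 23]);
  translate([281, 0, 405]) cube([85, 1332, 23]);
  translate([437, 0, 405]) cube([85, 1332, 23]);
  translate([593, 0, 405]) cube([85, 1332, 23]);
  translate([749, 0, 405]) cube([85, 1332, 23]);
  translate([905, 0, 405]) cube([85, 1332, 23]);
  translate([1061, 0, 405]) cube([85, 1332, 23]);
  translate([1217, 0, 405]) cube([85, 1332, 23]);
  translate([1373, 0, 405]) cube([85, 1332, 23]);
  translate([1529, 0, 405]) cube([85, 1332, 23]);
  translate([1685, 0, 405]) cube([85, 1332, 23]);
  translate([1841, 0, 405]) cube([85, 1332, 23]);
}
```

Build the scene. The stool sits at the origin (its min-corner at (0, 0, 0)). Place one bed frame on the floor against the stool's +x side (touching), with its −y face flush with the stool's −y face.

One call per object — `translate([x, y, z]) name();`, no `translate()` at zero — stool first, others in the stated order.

stool();
translate([288, 0, 0]) bed_frame();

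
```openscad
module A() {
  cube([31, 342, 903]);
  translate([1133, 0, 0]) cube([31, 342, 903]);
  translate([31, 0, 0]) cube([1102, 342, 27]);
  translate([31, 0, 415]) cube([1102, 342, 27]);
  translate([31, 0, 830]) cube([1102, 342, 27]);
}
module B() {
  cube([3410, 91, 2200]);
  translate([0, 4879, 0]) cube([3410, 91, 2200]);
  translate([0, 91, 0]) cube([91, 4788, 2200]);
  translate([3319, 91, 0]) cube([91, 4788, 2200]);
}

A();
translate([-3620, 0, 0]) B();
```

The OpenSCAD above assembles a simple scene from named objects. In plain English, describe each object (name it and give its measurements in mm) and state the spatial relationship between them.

A is an open bookshelf. Two side panels, each 31 mm thick, 342 mm deep and 903 mm tall, stand 1164 mm apart (outside-to-outside). Between them sit 3 shelves, each 27 mm thick and 342 mm deep, spanning the full gap between the sides. The bottom shelf rests on the floor (its underside at z = 0) and the clear gap between one shelf's top and the next shelf's underside is 388 mm.

B is the wall frame of a small rectangular building: four walls, each 2200 mm tall and 91 mm thick, enclosing a footprint 3410 mm (x) by 4970 mm (y) outside-to-outside, with no floor or roof. The front and back walls (the −y and +y sides) span the full width; the two side walls fit between them.

The house frame is on the floor beside the bookshelf on its −x side.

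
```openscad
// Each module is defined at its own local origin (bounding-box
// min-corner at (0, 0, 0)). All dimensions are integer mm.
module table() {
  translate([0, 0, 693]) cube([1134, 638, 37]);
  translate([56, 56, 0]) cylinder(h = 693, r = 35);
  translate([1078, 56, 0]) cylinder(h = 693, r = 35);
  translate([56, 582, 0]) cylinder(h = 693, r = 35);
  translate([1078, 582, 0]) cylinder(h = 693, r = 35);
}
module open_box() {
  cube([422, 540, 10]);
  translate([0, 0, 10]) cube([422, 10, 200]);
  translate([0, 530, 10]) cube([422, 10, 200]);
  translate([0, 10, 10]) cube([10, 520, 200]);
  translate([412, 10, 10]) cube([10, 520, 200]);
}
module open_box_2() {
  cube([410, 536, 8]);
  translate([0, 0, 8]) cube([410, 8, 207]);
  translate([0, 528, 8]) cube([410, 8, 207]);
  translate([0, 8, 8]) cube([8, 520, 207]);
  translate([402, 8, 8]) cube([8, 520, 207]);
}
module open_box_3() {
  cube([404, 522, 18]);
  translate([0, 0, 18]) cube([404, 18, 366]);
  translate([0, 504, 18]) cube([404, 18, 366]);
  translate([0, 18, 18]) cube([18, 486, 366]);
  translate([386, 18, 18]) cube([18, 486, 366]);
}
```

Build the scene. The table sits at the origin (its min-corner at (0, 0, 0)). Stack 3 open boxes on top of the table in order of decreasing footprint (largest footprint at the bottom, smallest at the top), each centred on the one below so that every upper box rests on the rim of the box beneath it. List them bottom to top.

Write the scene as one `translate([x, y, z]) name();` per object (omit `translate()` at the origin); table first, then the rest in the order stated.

table();
translate([356, 49, 730]) open_box();
translate([362, 51, 940]) open_box_2();
translate([365, 58, 1155]) open_box_3();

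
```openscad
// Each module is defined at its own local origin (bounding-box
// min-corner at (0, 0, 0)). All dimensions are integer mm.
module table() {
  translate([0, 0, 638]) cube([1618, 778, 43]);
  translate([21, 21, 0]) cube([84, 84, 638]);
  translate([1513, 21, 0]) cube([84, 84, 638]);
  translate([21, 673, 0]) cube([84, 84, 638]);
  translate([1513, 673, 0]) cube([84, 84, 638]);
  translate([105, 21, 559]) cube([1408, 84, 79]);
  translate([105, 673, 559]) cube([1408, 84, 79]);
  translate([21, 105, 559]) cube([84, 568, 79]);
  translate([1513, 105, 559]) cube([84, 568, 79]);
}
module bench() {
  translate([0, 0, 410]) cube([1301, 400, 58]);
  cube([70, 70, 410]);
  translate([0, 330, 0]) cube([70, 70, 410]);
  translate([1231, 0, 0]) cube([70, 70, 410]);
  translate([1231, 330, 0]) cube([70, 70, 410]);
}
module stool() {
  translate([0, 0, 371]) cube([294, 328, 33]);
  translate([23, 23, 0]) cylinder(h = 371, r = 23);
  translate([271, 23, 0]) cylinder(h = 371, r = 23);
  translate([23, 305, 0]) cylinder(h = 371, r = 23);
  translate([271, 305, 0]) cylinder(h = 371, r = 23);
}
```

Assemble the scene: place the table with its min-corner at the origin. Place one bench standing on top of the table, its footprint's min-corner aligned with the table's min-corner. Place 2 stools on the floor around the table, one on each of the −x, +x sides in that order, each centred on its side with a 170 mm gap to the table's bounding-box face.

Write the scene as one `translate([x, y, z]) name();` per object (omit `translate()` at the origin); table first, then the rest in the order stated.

table();
translate([0, 0, 681]) bench();
translate([-464, 225, 0]) stool();
translate([1788, 225, 0]) stool();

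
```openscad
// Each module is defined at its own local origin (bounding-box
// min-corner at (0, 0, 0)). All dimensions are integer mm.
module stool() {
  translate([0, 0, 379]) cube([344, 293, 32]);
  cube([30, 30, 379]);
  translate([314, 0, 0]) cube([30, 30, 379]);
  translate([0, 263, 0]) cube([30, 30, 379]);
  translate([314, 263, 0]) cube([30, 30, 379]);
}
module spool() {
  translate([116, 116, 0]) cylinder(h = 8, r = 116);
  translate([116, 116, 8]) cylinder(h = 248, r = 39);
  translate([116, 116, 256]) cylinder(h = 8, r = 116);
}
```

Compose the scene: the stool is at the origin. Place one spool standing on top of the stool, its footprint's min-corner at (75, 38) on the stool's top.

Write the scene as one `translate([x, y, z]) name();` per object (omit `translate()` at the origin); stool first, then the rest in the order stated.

stool();
translate([75, 38, 411]) spool();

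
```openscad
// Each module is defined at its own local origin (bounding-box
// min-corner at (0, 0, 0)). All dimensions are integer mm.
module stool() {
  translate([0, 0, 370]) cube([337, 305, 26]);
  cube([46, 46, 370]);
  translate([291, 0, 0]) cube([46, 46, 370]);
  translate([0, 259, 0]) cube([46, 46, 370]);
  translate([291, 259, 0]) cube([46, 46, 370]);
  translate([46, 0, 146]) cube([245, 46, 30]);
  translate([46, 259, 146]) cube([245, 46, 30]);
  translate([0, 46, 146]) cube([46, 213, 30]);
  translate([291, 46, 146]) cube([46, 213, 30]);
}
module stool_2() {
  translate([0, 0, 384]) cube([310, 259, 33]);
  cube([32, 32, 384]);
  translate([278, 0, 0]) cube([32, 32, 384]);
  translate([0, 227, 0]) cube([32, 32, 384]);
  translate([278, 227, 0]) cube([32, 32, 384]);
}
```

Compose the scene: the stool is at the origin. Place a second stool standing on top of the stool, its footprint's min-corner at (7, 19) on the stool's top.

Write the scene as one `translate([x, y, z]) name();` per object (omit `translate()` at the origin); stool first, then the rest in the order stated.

stool();
translate([7, 19, 396]) stool_2();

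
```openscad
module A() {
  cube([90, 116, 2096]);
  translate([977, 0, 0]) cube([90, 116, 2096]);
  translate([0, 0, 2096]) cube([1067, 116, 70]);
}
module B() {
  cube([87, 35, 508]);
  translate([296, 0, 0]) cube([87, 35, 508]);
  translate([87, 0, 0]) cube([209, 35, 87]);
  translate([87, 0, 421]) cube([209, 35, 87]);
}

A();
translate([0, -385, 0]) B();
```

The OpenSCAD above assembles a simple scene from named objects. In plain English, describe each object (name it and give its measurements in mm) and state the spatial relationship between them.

A is a door frame. The clear opening is 887 mm wide and 2096 mm high. Two 90 mm wide jambs, 116 mm deep, stand either side of the opening from the floor to the top of the opening. A 70 mm thick head sits across the top of both jambs, spanning the full outside width of the frame.

B is a rectangular picture frame lying in the x–z plane (depth along y). The opening is 209 mm wide (x) by 334 mm tall (z), surrounded by a border 87 mm wide on all four sides. The frame is 35 mm deep and is made of two full-height vertical stiles with two horizontal rails fitted between them.

The picture frame is on the floor beside the door frame on its −y side.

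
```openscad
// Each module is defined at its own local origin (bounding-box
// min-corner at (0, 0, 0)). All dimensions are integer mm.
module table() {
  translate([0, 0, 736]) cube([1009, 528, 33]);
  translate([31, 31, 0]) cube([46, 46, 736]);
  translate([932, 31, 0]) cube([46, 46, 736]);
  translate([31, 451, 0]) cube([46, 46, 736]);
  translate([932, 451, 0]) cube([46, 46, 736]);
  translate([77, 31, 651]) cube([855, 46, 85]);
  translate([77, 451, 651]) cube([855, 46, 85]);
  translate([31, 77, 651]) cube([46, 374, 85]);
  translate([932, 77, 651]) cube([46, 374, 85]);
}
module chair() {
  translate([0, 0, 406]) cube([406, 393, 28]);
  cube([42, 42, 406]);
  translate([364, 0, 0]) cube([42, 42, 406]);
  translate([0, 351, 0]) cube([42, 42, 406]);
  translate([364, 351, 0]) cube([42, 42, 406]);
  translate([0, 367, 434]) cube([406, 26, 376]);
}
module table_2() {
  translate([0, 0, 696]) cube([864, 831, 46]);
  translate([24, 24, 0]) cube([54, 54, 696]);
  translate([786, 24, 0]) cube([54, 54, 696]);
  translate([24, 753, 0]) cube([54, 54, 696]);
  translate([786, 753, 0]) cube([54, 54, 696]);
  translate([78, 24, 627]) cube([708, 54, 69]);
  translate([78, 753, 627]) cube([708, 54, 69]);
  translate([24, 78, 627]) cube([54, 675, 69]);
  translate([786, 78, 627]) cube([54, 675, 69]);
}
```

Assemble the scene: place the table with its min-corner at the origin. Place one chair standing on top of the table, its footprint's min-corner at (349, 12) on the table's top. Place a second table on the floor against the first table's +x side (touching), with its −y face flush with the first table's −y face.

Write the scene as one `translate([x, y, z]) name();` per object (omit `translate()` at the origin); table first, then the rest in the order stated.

table();
translate([349, 12, 769]) chair();
translate([1009, 0, 0]) table_2();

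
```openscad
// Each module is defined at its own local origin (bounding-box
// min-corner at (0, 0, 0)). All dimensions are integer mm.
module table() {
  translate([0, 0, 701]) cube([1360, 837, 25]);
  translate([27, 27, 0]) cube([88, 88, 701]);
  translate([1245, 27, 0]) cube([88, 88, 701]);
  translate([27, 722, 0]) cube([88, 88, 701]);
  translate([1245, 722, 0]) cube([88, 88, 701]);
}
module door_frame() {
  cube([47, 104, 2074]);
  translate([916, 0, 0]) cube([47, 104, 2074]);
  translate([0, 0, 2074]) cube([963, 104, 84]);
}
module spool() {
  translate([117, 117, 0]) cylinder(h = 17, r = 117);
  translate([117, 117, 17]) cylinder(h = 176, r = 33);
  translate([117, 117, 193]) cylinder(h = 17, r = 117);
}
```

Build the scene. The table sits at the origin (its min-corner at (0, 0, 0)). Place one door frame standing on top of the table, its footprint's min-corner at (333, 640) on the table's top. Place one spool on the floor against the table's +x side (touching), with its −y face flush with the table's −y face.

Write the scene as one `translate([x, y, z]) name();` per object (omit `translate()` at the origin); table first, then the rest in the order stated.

table();
translate([333, 640, 726]) door_frame();
translate([1360, 0, 0]) spool();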